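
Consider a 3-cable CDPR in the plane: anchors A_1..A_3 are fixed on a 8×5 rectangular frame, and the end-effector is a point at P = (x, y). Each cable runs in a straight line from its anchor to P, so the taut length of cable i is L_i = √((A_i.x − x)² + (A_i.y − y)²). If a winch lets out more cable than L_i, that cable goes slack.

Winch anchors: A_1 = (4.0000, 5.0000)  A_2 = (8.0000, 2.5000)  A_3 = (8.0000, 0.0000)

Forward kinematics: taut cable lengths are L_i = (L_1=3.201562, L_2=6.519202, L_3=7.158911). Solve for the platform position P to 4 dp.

circle eqns → linear via eq_j − eq_1; set q_j = A_j·A_j − L_j²
q_1 = 16.0000+25.0000−10.2500 = 30.7500
-8.0000·x + 5.0000·y = q_1−q_2 = 3.0000
-8.0000·x + 10.0000·y = q_1−q_3 = 18.0000
solve first two rows → x=1.5000, y=3.0000

(1.5000, 3.0000)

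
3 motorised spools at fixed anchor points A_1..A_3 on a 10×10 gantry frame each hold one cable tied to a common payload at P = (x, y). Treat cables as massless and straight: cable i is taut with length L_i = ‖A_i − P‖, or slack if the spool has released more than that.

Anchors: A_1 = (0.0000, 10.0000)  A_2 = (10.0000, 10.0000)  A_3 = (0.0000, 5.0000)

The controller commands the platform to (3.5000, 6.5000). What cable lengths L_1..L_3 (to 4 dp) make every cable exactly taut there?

(4.9497, 7.3824, 3.8079)

L_1: Δ = A_1−P = (-3.5000, 3.5000) → ‖Δ‖ = √24.5000 = 4.9497
L_2: Δ = A_2−P = (6.5000, 3.5000) → ‖Δ‖ = √54.5000 = 7.3824
L_3: Δ = A_3−P = (-3.5000, -1.5000) → ‖Δ‖ = √14.5000 = 3.8079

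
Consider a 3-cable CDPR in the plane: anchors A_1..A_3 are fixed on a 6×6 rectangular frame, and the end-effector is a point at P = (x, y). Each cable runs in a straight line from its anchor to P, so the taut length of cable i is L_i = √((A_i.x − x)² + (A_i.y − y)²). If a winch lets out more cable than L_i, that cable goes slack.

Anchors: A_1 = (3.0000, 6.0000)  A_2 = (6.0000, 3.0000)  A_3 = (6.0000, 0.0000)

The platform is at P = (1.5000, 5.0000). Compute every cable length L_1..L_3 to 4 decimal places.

(1.8028, 4.9244, 6.7268)

cable 1: Δx=1.5000, Δy=1.0000; L_1 = √(Δx²+Δy²) = 1.8028
cable 2: Δx=4.5000, Δy=-2.0000; L_2 = √(Δx²+Δy²) = 4.9244
cable 3: Δx=4.5000, Δy=-5.0000; L_3 = √(Δx²+Δy²) = 6.7268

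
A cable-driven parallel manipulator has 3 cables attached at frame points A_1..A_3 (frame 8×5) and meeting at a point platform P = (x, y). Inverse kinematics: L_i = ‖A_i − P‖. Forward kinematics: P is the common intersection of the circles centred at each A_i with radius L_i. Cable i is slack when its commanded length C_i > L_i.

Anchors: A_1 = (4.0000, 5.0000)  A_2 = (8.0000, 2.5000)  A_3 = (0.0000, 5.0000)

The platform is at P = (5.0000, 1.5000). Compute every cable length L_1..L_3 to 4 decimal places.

(3.6401, 3.1623, 6.1033)

cable 1: Δx=-1.0000, Δy=3.5000; L_1 = √(Δx²+Δy²) = 3.6401
cable 2: Δx=3.0000, Δy=1.0000; L_2 = √(Δx²+Δy²) = 3.1623
cable 3: Δx=-5.0000, Δy=3.5000; L_3 = √(Δx²+Δy²) = 6.1033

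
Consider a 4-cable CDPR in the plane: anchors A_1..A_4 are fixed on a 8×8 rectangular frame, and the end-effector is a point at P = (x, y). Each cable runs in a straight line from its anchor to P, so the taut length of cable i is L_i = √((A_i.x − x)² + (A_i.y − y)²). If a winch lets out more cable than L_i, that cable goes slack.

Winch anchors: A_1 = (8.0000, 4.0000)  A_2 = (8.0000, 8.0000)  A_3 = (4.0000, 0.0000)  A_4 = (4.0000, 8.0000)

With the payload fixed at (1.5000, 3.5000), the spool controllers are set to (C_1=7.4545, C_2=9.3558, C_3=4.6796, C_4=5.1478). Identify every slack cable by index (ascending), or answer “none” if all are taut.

1, 2, 3

i=1: geometric 6.5192 vs commanded 7.4545 ⇒ slack
i=2: geometric 7.9057 vs commanded 9.3558 ⇒ slack
i=3: geometric 4.3012 vs commanded 4.6796 ⇒ slack
i=4: geometric 5.1478 vs commanded 5.1478 ⇒ taut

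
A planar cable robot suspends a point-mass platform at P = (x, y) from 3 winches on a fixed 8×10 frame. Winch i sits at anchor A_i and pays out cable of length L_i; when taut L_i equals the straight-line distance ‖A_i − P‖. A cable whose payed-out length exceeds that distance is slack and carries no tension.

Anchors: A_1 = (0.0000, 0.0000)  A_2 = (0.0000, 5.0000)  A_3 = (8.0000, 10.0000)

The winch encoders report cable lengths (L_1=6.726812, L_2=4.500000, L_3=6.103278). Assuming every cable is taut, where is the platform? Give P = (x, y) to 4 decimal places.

(4.5000, 5.0000)

expand ‖A_i−P‖²=L_i² and subtract eq 1 (c_i ≔ ‖A_i‖²−L_i²)
c_1 = 0.0000+0.0000−45.2500 = -45.2500
eq1−eq2 → [0.0000  -10.0000]·P = -50.0000
eq1−eq3 → [-16.0000  -20.0000]·P = -172.0000
2×2 solve → P = (4.5000, 5.0000)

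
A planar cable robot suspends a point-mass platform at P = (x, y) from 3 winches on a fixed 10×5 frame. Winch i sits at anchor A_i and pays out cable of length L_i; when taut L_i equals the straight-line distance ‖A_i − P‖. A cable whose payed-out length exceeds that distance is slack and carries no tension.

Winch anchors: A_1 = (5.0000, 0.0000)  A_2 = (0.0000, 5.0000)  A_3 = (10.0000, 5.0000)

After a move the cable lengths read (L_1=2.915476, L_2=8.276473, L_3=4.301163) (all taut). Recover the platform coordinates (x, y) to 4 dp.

each cable: (A_i−P)·(A_i−P) = L_i²; let c_i = ‖A_i‖²−L_i²
c_1 = 25.0000+0.0000−8.5000 = 16.5000
row 1: 10.0000x − 10.0000y = 60.0000  (c_2=-43.5000)
row 2: -10.0000x − 10.0000y = -90.0000  (c_3=106.5000)
Cramer on rows 1–2 → x = 7.5000, y = 1.5000

(7.5000, 1.5000)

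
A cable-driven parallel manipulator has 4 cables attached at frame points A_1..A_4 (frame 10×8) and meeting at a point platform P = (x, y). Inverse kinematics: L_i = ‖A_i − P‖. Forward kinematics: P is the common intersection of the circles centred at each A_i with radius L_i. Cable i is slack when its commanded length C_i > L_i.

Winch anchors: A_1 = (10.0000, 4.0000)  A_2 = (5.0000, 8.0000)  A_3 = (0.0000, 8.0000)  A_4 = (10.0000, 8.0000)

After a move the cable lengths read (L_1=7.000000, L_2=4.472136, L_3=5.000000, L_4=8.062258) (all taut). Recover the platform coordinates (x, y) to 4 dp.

(3.0000, 4.0000)

each cable: (A_i−P)·(A_i−P) = L_i²; let c_i = ‖A_i‖²−L_i²
c_1 = 100.0000+16.0000−49.0000 = 67.0000
row 1: 10.0000x − 8.0000y = -2.0000  (c_2=69.0000)
row 2: 20.0000x − 8.0000y = 28.0000  (c_3=39.0000)
row 3: 0.0000x − 8.0000y = -32.0000  (c_4=99.0000)
Cramer on rows 1–2 → x = 3.0000, y = 4.0000
check cable 4: ‖A_4−P‖² = 65.0000 ≈ L_4² = 65.0000 ✓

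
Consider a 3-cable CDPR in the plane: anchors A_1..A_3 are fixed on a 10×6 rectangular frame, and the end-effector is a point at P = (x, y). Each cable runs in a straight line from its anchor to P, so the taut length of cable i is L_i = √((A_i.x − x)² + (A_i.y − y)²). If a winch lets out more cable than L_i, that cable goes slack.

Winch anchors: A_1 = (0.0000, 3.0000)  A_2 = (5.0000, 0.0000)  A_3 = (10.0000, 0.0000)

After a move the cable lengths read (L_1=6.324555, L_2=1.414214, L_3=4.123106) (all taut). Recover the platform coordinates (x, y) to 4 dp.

(6.0000, 1.0000)

circle eqns → linear via eq_j − eq_1; set c_j = A_j·A_j − L_j²
c_1 = 0.0000+9.0000−40.0000 = -31.0000
-10.0000·x + 6.0000·y = c_1−c_2 = -54.0000
-20.0000·x + 6.0000·y = c_1−c_3 = -114.0000
solve first two rows → x=6.0000, y=1.0000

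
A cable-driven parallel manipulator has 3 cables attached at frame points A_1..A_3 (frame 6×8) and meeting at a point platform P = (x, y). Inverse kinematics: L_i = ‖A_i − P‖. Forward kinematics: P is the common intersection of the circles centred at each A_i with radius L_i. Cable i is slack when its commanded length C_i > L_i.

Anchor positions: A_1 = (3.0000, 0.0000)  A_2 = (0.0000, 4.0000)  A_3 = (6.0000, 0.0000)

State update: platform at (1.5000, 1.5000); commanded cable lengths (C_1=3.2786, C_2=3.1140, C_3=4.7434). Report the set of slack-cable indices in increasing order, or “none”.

i=1: geometric 2.1213 vs commanded 3.2786 ⇒ slack
i=2: geometric 2.9155 vs commanded 3.1140 ⇒ slack
i=3: geometric 4.7434 vs commanded 4.7434 ⇒ taut

1, 2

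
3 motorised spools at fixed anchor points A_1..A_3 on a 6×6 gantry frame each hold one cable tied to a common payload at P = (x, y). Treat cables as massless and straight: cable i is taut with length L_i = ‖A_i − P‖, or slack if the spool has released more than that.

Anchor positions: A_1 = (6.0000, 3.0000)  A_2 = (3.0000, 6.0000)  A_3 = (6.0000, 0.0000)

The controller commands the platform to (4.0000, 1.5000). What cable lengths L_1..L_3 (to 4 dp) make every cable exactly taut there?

cable 1: Δx=2.0000, Δy=1.5000; L_1 = √(Δx²+Δy²) = 2.5000
cable 2: Δx=-1.0000, Δy=4.5000; L_2 = √(Δx²+Δy²) = 4.6098
cable 3: Δx=2.0000, Δy=-1.5000; L_3 = √(Δx²+Δy²) = 2.5000

(2.5000, 4.6098, 2.5000)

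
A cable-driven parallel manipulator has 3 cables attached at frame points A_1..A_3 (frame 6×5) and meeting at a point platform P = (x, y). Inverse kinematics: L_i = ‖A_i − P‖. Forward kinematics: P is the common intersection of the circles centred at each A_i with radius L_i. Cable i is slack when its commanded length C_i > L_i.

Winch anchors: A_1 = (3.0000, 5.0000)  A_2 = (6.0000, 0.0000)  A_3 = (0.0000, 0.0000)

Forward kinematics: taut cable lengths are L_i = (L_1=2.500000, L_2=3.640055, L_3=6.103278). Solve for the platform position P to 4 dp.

(5.0000, 3.5000)

each cable: (A_i−P)·(A_i−P) = L_i²; let q_i = ‖A_i‖²−L_i²
q_1 = 9.0000+25.0000−6.2500 = 27.7500
row 1: -6.0000x + 10.0000y = 5.0000  (q_2=22.7500)
row 2: 6.0000x + 10.0000y = 65.0000  (q_3=-37.2500)
Cramer on rows 1–2 → x = 5.0000, y = 3.5000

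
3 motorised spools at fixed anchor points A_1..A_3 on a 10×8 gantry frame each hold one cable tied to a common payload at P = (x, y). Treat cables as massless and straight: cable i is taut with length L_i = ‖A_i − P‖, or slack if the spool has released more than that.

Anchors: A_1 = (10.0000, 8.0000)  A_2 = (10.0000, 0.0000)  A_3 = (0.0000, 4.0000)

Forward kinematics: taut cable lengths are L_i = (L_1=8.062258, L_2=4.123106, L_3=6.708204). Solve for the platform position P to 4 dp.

(6.0000, 1.0000)

each cable: (A_i−P)·(A_i−P) = L_i²; let q_i = ‖A_i‖²−L_i²
q_1 = 100.0000+64.0000−65.0000 = 99.0000
row 1: 0.0000x + 16.0000y = 16.0000  (q_2=83.0000)
row 2: 20.0000x + 8.0000y = 128.0000  (q_3=-29.0000)
Cramer on rows 1–2 → x = 6.0000, y = 1.0000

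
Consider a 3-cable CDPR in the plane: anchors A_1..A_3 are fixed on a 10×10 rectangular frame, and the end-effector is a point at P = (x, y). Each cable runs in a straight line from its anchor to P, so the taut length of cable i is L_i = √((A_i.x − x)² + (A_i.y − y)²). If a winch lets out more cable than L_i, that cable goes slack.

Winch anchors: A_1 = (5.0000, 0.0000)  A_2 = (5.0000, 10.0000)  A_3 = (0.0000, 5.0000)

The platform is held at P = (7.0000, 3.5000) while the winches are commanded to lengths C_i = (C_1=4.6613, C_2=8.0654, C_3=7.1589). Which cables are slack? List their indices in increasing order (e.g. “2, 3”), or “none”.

i=1: geometric 4.0311 vs commanded 4.6613 ⇒ slack
i=2: geometric 6.8007 vs commanded 8.0654 ⇒ slack
i=3: geometric 7.1589 vs commanded 7.1589 ⇒ taut

1, 2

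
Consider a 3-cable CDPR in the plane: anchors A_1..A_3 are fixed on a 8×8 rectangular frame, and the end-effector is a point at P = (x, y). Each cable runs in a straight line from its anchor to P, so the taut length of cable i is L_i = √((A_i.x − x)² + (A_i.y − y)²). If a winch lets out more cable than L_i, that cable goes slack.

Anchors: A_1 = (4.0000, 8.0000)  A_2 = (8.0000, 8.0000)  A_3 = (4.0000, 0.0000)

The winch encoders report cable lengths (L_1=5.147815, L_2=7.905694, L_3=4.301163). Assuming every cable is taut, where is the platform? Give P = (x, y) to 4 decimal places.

expand ‖A_i−P‖²=L_i² and subtract eq 1 (q_i ≔ ‖A_i‖²−L_i²)
q_1 = 16.0000+64.0000−26.5000 = 53.5000
eq1−eq2 → [-8.0000  0.0000]·P = -12.0000
eq1−eq3 → [0.0000  16.0000]·P = 56.0000
2×2 solve → P = (1.5000, 3.5000)

(1.5000, 3.5000)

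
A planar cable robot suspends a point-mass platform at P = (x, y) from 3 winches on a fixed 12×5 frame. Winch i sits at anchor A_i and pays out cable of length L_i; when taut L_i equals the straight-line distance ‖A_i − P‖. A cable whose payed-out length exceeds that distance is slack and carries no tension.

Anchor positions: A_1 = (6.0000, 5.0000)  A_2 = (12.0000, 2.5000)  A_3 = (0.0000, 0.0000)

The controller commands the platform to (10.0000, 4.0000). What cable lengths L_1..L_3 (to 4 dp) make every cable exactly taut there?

(4.1231, 2.5000, 10.7703)

L_1: Δ = A_1−P = (-4.0000, 1.0000) → ‖Δ‖ = √17.0000 = 4.1231
L_2: Δ = A_2−P = (2.0000, -1.5000) → ‖Δ‖ = √6.2500 = 2.5000
L_3: Δ = A_3−P = (-10.0000, -4.0000) → ‖Δ‖ = √116.0000 = 10.7703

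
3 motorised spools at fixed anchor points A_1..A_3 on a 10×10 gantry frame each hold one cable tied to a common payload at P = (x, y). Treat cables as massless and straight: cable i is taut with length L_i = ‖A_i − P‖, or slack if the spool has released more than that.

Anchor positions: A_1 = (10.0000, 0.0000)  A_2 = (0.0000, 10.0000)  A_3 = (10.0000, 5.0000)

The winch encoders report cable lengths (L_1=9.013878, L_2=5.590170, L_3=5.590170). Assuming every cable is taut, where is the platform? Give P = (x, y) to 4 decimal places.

each cable: (A_i−P)·(A_i−P) = L_i²; let c_i = ‖A_i‖²−L_i²
c_1 = 100.0000+0.0000−81.2500 = 18.7500
row 1: 20.0000x − 20.0000y = -50.0000  (c_2=68.7500)
row 2: 0.0000x − 10.0000y = -75.0000  (c_3=93.7500)
Cramer on rows 1–2 → x = 5.0000, y = 7.5000

(5.0000, 7.5000)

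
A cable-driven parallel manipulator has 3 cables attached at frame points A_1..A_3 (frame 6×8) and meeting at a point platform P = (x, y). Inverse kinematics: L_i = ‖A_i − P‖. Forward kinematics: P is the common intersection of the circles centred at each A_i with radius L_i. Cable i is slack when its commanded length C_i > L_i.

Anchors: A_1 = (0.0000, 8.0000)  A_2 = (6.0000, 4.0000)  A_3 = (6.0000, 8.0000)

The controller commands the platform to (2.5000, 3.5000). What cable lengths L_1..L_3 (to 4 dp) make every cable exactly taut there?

L_1 = √((0.0000−2.5000)² + (8.0000−3.5000)²) = 5.1478
L_2 = √((6.0000−2.5000)² + (4.0000−3.5000)²) = 3.5355
L_3 = √((6.0000−2.5000)² + (8.0000−3.5000)²) = 5.7009

(5.1478, 3.5355, 5.7009)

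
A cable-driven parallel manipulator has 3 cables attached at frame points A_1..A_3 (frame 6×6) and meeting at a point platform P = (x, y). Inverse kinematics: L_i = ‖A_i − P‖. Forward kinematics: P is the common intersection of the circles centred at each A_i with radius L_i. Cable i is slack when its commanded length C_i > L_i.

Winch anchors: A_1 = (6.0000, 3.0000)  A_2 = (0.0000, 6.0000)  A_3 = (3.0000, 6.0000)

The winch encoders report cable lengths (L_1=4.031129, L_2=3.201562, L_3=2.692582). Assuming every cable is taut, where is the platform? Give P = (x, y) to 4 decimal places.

expand ‖A_i−P‖²=L_i² and subtract eq 1 (c_i ≔ ‖A_i‖²−L_i²)
c_1 = 36.0000+9.0000−16.2500 = 28.7500
eq1−eq2 → [12.0000  -6.0000]·P = 3.0000
eq1−eq3 → [6.0000  -6.0000]·P = -9.0000
2×2 solve → P = (2.0000, 3.5000)

(2.0000, 3.5000)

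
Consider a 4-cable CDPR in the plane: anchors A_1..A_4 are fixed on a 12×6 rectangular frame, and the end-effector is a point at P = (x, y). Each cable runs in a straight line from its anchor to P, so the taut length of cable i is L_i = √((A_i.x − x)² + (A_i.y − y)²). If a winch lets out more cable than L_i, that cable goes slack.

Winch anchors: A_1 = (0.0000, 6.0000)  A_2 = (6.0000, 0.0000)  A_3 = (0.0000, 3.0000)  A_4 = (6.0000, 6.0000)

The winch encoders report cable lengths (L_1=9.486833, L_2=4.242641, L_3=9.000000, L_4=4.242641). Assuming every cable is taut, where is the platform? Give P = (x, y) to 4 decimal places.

circle eqns → linear via eq_j − eq_1; set k_j = A_j·A_j − L_j²
k_1 = 0.0000+36.0000−90.0000 = -54.0000
-12.0000·x + 12.0000·y = k_1−k_2 = -72.0000
0.0000·x + 6.0000·y = k_1−k_3 = 18.0000
-12.0000·x + 0.0000·y = k_1−k_4 = -108.0000
solve first two rows → x=9.0000, y=3.0000
check cable 4: ‖A_4−P‖² = 18.0000 ≈ L_4² = 18.0000 ✓

(9.0000, 3.0000)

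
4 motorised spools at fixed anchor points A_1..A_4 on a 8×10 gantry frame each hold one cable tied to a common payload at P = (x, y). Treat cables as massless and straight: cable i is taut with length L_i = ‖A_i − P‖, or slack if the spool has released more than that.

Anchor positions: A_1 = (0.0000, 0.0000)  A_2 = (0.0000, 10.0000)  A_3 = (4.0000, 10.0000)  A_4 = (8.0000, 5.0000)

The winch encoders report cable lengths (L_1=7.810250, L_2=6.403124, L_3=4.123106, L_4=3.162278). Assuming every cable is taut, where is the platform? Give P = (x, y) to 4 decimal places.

circle eqns → linear via eq_j − eq_1; set q_j = A_j·A_j − L_j²
q_1 = 0.0000+0.0000−61.0000 = -61.0000
0.0000·x − 20.0000·y = q_1−q_2 = -120.0000
-8.0000·x − 20.0000·y = q_1−q_3 = -160.0000
-16.0000·x − 10.0000·y = q_1−q_4 = -140.0000
solve first two rows → x=5.0000, y=6.0000
check cable 4: ‖A_4−P‖² = 10.0000 ≈ L_4² = 10.0000 ✓

(5.0000, 6.0000)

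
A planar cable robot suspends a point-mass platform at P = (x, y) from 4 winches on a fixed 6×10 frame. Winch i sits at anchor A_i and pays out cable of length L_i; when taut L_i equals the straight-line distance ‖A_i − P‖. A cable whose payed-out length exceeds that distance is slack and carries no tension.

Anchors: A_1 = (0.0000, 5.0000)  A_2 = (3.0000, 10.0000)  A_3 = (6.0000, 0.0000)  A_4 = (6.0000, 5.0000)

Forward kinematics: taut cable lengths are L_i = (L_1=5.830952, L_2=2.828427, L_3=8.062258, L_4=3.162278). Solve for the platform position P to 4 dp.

circle eqns → linear via eq_j − eq_1; set k_j = A_j·A_j − L_j²
k_1 = 0.0000+25.0000−34.0000 = -9.0000
-6.0000·x − 10.0000·y = k_1−k_2 = -110.0000
-12.0000·x + 10.0000·y = k_1−k_3 = 20.0000
-12.0000·x + 0.0000·y = k_1−k_4 = -60.0000
solve first two rows → x=5.0000, y=8.0000
check cable 4: ‖A_4−P‖² = 10.0000 ≈ L_4² = 10.0000 ✓

(5.0000, 8.0000)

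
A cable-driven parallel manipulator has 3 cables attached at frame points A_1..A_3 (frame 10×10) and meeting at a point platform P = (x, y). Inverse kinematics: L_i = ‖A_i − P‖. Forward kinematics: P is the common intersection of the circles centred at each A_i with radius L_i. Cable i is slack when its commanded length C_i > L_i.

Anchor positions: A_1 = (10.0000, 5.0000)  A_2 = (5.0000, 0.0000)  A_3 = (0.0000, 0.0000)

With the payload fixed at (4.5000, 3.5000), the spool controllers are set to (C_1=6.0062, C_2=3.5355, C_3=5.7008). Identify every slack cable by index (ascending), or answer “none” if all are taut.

1

cable 1: L_1 = ‖A_1−P‖ = 5.7009;  C_1 = 6.0062 → slack
cable 2: L_2 = ‖A_2−P‖ = 3.5355;  C_2 = 3.5355 → taut
cable 3: L_3 = ‖A_3−P‖ = 5.7009;  C_3 = 5.7008 → taut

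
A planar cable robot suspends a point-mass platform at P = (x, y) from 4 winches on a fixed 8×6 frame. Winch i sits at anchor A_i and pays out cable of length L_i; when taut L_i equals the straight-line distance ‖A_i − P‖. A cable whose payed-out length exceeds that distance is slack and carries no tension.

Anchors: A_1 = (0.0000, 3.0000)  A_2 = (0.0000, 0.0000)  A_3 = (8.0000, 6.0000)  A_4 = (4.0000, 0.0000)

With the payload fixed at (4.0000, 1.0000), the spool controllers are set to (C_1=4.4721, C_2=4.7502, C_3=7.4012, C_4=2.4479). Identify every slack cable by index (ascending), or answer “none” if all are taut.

cable 1: √((-4.0000)²+(2.0000)²)=4.4721, C_1=4.4721: taut
cable 2: √((-4.0000)²+(-1.0000)²)=4.1231, C_2=4.7502: slack
cable 3: √((4.0000)²+(5.0000)²)=6.4031, C_3=7.4012: slack
cable 4: √((0.0000)²+(-1.0000)²)=1.0000, C_4=2.4479: slack

2, 3, 4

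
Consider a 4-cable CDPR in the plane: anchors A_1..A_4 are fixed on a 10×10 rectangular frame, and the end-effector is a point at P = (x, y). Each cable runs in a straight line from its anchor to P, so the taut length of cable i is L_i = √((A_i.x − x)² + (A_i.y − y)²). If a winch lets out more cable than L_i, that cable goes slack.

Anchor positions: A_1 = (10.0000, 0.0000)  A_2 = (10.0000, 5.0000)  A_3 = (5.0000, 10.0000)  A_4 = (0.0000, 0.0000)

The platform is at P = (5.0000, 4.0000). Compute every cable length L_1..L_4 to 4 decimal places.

(6.4031, 5.0990, 6.0000, 6.4031)

L_1: Δ = A_1−P = (5.0000, -4.0000) → ‖Δ‖ = √41.0000 = 6.4031
L_2: Δ = A_2−P = (5.0000, 1.0000) → ‖Δ‖ = √26.0000 = 5.0990
L_3: Δ = A_3−P = (0.0000, 6.0000) → ‖Δ‖ = √36.0000 = 6.0000
L_4: Δ = A_4−P = (-5.0000, -4.0000) → ‖Δ‖ = √41.0000 = 6.4031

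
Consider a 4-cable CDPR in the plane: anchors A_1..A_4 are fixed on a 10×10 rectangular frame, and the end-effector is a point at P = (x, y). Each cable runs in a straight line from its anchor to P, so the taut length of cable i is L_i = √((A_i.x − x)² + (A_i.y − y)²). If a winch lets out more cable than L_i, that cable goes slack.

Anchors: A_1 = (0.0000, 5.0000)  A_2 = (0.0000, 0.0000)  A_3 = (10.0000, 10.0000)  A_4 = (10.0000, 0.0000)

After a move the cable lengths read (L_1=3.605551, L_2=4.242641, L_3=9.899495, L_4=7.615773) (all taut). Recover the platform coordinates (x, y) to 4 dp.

(3.0000, 3.0000)

expand ‖A_i−P‖²=L_i² and subtract eq 1 (k_i ≔ ‖A_i‖²−L_i²)
k_1 = 0.0000+25.0000−13.0000 = 12.0000
eq1−eq2 → [0.0000  10.0000]·P = 30.0000
eq1−eq3 → [-20.0000  -10.0000]·P = -90.0000
eq1−eq4 → [-20.0000  10.0000]·P = -30.0000
2×2 solve → P = (3.0000, 3.0000)
check cable 4: ‖A_4−P‖² = 58.0000 ≈ L_4² = 58.0000 ✓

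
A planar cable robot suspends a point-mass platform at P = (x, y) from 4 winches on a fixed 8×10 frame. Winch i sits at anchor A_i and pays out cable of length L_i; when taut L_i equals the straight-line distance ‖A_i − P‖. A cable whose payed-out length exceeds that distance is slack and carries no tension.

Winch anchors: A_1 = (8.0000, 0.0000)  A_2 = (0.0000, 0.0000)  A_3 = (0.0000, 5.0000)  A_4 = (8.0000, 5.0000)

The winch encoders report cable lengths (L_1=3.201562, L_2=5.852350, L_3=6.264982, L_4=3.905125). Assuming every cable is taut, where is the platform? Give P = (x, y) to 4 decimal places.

(5.5000, 2.0000)

circle eqns → linear via eq_j − eq_1; set q_j = A_j·A_j − L_j²
q_1 = 64.0000+0.0000−10.2500 = 53.7500
16.0000·x + 0.0000·y = q_1−q_2 = 88.0000
16.0000·x − 10.0000·y = q_1−q_3 = 68.0000
0.0000·x − 10.0000·y = q_1−q_4 = -20.0000
solve first two rows → x=5.5000, y=2.0000
check cable 4: ‖A_4−P‖² = 15.2500 ≈ L_4² = 15.2500 ✓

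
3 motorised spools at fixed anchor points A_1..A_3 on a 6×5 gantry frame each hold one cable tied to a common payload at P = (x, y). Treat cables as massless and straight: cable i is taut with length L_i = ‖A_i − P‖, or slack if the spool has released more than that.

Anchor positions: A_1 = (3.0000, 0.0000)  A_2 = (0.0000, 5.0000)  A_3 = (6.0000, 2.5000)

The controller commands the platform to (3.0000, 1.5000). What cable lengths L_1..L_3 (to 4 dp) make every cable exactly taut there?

cable 1: Δx=0.0000, Δy=-1.5000; L_1 = √(Δx²+Δy²) = 1.5000
cable 2: Δx=-3.0000, Δy=3.5000; L_2 = √(Δx²+Δy²) = 4.6098
cable 3: Δx=3.0000, Δy=1.0000; L_3 = √(Δx²+Δy²) = 3.1623

(1.5000, 4.6098, 3.1623)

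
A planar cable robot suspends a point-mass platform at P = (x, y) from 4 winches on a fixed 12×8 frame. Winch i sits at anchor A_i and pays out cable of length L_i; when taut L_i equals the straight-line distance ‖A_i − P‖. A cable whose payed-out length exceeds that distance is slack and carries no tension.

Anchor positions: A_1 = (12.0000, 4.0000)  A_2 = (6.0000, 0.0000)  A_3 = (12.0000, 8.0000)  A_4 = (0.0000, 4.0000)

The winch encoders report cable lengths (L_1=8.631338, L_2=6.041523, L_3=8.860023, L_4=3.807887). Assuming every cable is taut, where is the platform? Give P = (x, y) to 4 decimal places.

(3.5000, 5.5000)

circle eqns → linear via eq_j − eq_1; set c_j = A_j·A_j − L_j²
c_1 = 144.0000+16.0000−74.5000 = 85.5000
12.0000·x + 8.0000·y = c_1−c_2 = 86.0000
0.0000·x − 8.0000·y = c_1−c_3 = -44.0000
24.0000·x + 0.0000·y = c_1−c_4 = 84.0000
solve first two rows → x=3.5000, y=5.5000
check cable 4: ‖A_4−P‖² = 14.5000 ≈ L_4² = 14.5000 ✓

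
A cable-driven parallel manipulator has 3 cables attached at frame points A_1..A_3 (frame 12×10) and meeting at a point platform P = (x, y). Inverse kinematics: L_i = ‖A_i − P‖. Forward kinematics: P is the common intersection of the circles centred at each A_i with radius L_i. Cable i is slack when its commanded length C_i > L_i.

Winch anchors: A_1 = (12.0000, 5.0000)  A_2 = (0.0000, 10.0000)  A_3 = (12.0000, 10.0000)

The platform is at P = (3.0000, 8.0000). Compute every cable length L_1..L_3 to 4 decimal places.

(9.4868, 3.6056, 9.2195)

L_1 = √((12.0000−3.0000)² + (5.0000−8.0000)²) = 9.4868
L_2 = √((0.0000−3.0000)² + (10.0000−8.0000)²) = 3.6056
L_3 = √((12.0000−3.0000)² + (10.0000−8.0000)²) = 9.2195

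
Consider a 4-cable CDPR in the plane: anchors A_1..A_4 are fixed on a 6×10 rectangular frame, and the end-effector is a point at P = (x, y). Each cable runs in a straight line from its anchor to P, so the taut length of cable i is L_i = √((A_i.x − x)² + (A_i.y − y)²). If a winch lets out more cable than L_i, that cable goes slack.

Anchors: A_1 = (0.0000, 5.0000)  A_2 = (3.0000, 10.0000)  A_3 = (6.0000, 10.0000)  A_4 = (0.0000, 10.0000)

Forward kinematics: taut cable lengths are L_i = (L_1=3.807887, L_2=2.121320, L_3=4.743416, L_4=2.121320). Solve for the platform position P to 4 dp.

circle eqns → linear via eq_j − eq_1; set c_j = A_j·A_j − L_j²
c_1 = 0.0000+25.0000−14.5000 = 10.5000
-6.0000·x − 10.0000·y = c_1−c_2 = -94.0000
-12.0000·x − 10.0000·y = c_1−c_3 = -103.0000
0.0000·x − 10.0000·y = c_1−c_4 = -85.0000
solve first two rows → x=1.5000, y=8.5000
check cable 4: ‖A_4−P‖² = 4.5000 ≈ L_4² = 4.5000 ✓

(1.5000, 8.5000)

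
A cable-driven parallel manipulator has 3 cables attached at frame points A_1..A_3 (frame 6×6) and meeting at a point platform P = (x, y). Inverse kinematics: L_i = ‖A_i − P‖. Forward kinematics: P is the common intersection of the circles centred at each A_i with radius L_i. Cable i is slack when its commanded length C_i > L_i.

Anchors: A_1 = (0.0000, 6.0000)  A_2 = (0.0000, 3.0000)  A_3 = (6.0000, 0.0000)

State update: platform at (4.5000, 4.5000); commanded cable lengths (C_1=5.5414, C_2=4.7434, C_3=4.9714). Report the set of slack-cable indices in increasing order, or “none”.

cable 1: √((-4.5000)²+(1.5000)²)=4.7434, C_1=5.5414: slack
cable 2: √((-4.5000)²+(-1.5000)²)=4.7434, C_2=4.7434: taut
cable 3: √((1.5000)²+(-4.5000)²)=4.7434, C_3=4.9714: slack

1, 3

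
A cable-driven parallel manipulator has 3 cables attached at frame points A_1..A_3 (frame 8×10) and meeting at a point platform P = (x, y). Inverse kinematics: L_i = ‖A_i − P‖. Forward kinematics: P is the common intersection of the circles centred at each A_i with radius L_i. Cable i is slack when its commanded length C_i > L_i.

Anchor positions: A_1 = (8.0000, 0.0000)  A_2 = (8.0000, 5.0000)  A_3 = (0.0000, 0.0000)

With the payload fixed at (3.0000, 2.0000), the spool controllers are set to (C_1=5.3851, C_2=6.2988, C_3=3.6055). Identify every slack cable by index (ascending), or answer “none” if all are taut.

i=1: geometric 5.3852 vs commanded 5.3851 ⇒ taut
i=2: geometric 5.8310 vs commanded 6.2988 ⇒ slack
i=3: geometric 3.6056 vs commanded 3.6055 ⇒ taut

2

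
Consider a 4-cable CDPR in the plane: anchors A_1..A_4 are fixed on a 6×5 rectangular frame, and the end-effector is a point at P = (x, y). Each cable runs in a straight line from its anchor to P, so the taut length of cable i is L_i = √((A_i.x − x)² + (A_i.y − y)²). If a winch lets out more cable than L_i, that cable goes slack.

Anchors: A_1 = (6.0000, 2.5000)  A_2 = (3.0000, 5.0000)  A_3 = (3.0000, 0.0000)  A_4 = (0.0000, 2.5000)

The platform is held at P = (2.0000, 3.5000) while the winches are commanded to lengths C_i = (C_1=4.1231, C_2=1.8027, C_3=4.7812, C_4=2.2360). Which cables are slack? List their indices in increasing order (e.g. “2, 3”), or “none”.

3

i=1: geometric 4.1231 vs commanded 4.1231 ⇒ taut
i=2: geometric 1.8028 vs commanded 1.8027 ⇒ taut
i=3: geometric 3.6401 vs commanded 4.7812 ⇒ slack
i=4: geometric 2.2361 vs commanded 2.2360 ⇒ taut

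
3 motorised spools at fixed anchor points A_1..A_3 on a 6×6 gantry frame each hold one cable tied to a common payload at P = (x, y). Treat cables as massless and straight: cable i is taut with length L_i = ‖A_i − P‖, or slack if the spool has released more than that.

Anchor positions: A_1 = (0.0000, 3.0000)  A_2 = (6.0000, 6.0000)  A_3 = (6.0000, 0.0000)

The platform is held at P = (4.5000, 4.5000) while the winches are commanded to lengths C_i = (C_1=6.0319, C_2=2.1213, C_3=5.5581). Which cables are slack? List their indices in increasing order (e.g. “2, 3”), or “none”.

1, 3

cable 1: L_1 = ‖A_1−P‖ = 4.7434;  C_1 = 6.0319 → slack
cable 2: L_2 = ‖A_2−P‖ = 2.1213;  C_2 = 2.1213 → taut
cable 3: L_3 = ‖A_3−P‖ = 4.7434;  C_3 = 5.5581 → slack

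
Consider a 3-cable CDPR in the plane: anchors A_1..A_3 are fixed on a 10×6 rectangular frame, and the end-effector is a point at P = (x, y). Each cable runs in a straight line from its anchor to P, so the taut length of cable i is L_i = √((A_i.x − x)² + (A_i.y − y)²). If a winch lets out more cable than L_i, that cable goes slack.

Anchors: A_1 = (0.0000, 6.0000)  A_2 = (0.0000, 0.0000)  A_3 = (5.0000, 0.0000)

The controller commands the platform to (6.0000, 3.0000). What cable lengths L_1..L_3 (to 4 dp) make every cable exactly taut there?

(6.7082, 6.7082, 3.1623)

L_1: Δ = A_1−P = (-6.0000, 3.0000) → ‖Δ‖ = √45.0000 = 6.7082
L_2: Δ = A_2−P = (-6.0000, -3.0000) → ‖Δ‖ = √45.0000 = 6.7082
L_3: Δ = A_3−P = (-1.0000, -3.0000) → ‖Δ‖ = √10.0000 = 3.1623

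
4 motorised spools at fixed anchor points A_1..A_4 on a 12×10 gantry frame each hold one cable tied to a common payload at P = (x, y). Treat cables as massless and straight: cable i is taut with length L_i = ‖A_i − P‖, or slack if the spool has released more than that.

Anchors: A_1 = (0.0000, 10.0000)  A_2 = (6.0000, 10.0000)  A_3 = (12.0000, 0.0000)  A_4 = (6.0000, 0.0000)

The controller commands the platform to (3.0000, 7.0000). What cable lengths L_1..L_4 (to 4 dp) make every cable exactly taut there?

cable 1: Δx=-3.0000, Δy=3.0000; L_1 = √(Δx²+Δy²) = 4.2426
cable 2: Δx=3.0000, Δy=3.0000; L_2 = √(Δx²+Δy²) = 4.2426
cable 3: Δx=9.0000, Δy=-7.0000; L_3 = √(Δx²+Δy²) = 11.4018
cable 4: Δx=3.0000, Δy=-7.0000; L_4 = √(Δx²+Δy²) = 7.6158

(4.2426, 4.2426, 11.4018, 7.6158)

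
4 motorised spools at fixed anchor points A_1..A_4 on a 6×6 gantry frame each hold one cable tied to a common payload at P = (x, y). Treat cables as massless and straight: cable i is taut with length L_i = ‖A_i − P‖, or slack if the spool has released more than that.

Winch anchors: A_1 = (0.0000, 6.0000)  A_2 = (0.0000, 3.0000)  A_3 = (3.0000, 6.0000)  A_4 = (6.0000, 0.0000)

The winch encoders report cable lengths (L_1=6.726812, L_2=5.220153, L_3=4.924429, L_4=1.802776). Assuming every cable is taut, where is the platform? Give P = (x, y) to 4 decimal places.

(5.0000, 1.5000)

circle eqns → linear via eq_j − eq_1; set k_j = A_j·A_j − L_j²
k_1 = 0.0000+36.0000−45.2500 = -9.2500
0.0000·x + 6.0000·y = k_1−k_2 = 9.0000
-6.0000·x + 0.0000·y = k_1−k_3 = -30.0000
-12.0000·x + 12.0000·y = k_1−k_4 = -42.0000
solve first two rows → x=5.0000, y=1.5000
check cable 4: ‖A_4−P‖² = 3.2500 ≈ L_4² = 3.2500 ✓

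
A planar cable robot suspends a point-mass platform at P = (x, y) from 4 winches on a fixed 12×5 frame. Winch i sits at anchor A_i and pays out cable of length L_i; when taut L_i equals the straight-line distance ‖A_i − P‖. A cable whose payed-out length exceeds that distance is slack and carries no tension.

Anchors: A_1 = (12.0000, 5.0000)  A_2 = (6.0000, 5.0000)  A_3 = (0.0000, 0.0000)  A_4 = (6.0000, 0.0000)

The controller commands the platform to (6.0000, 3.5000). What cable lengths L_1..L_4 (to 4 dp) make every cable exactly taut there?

cable 1: Δx=6.0000, Δy=1.5000; L_1 = √(Δx²+Δy²) = 6.1847
cable 2: Δx=0.0000, Δy=1.5000; L_2 = √(Δx²+Δy²) = 1.5000
cable 3: Δx=-6.0000, Δy=-3.5000; L_3 = √(Δx²+Δy²) = 6.9462
cable 4: Δx=0.0000, Δy=-3.5000; L_4 = √(Δx²+Δy²) = 3.5000

(6.1847, 1.5000, 6.9462, 3.5000)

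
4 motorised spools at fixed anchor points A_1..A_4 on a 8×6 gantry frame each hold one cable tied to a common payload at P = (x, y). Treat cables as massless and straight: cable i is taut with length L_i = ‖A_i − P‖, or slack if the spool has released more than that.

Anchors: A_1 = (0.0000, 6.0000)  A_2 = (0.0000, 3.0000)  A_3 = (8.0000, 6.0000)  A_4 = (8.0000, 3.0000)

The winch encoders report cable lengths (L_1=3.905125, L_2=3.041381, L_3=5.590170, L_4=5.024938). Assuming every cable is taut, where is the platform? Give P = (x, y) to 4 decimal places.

(3.0000, 3.5000)

circle eqns → linear via eq_j − eq_1; set k_j = A_j·A_j − L_j²
k_1 = 0.0000+36.0000−15.2500 = 20.7500
0.0000·x + 6.0000·y = k_1−k_2 = 21.0000
-16.0000·x + 0.0000·y = k_1−k_3 = -48.0000
-16.0000·x + 6.0000·y = k_1−k_4 = -27.0000
solve first two rows → x=3.0000, y=3.5000
check cable 4: ‖A_4−P‖² = 25.2500 ≈ L_4² = 25.2500 ✓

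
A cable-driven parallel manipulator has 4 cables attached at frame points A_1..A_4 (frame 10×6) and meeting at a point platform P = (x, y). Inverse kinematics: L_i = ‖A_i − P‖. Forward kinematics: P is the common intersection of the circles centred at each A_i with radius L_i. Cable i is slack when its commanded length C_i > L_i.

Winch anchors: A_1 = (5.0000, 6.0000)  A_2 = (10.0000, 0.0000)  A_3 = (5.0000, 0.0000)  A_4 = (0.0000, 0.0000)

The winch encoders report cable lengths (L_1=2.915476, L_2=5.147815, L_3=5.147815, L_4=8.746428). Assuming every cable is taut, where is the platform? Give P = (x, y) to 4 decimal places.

each cable: (A_i−P)·(A_i−P) = L_i²; let c_i = ‖A_i‖²−L_i²
c_1 = 25.0000+36.0000−8.5000 = 52.5000
row 1: -10.0000x + 12.0000y = -21.0000  (c_2=73.5000)
row 2: 0.0000x + 12.0000y = 54.0000  (c_3=-1.5000)
row 3: 10.0000x + 12.0000y = 129.0000  (c_4=-76.5000)
Cramer on rows 1–2 → x = 7.5000, y = 4.5000
check cable 4: ‖A_4−P‖² = 76.5000 ≈ L_4² = 76.5000 ✓

(7.5000, 4.5000)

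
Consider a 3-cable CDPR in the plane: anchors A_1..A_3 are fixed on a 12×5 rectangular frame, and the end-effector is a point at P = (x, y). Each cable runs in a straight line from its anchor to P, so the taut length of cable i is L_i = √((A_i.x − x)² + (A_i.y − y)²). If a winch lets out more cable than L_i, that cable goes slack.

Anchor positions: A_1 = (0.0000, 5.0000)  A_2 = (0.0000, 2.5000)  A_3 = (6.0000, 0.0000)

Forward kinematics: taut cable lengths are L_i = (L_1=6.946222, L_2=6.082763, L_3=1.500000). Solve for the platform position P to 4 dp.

(6.0000, 1.5000)

expand ‖A_i−P‖²=L_i² and subtract eq 1 (q_i ≔ ‖A_i‖²−L_i²)
q_1 = 0.0000+25.0000−48.2500 = -23.2500
eq1−eq2 → [0.0000  5.0000]·P = 7.5000
eq1−eq3 → [-12.0000  10.0000]·P = -57.0000
2×2 solve → P = (6.0000, 1.5000)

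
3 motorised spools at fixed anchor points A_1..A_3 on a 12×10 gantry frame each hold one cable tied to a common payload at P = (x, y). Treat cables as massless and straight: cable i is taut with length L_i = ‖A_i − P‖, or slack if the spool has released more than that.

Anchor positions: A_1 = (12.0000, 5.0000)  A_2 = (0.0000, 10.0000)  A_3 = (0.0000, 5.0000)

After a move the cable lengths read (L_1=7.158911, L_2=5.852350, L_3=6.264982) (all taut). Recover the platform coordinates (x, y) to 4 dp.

expand ‖A_i−P‖²=L_i² and subtract eq 1 (k_i ≔ ‖A_i‖²−L_i²)
k_1 = 144.0000+25.0000−51.2500 = 117.7500
eq1−eq2 → [24.0000  -10.0000]·P = 52.0000
eq1−eq3 → [24.0000  0.0000]·P = 132.0000
2×2 solve → P = (5.5000, 8.0000)

(5.5000, 8.0000)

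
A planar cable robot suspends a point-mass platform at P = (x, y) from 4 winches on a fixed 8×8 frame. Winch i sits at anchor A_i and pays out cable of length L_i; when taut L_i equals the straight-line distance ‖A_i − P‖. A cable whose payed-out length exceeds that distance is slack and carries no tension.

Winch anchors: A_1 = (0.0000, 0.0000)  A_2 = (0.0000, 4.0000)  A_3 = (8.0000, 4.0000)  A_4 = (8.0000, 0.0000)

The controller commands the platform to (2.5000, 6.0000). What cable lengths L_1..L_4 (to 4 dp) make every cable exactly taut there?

(6.5000, 3.2016, 5.8523, 8.1394)

L_1 = √((0.0000−2.5000)² + (0.0000−6.0000)²) = 6.5000
L_2 = √((0.0000−2.5000)² + (4.0000−6.0000)²) = 3.2016
L_3 = √((8.0000−2.5000)² + (4.0000−6.0000)²) = 5.8523
L_4 = √((8.0000−2.5000)² + (0.0000−6.0000)²) = 8.1394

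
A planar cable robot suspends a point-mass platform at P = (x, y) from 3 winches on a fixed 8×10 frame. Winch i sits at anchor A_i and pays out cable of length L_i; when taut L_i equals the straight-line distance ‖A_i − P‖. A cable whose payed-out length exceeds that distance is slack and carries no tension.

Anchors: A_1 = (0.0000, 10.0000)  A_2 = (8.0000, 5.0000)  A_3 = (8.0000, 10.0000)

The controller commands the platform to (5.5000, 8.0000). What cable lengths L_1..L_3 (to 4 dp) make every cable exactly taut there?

L_1: Δ = A_1−P = (-5.5000, 2.0000) → ‖Δ‖ = √34.2500 = 5.8523
L_2: Δ = A_2−P = (2.5000, -3.0000) → ‖Δ‖ = √15.2500 = 3.9051
L_3: Δ = A_3−P = (2.5000, 2.0000) → ‖Δ‖ = √10.2500 = 3.2016

(5.8523, 3.9051, 3.2016)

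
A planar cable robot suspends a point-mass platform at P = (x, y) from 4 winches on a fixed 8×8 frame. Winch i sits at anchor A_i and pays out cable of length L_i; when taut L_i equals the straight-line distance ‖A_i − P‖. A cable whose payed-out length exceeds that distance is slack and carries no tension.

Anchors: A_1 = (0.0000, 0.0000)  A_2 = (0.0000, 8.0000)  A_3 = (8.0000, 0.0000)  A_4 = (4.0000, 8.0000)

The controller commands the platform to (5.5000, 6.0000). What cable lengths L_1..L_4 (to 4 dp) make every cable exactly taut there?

L_1: Δ = A_1−P = (-5.5000, -6.0000) → ‖Δ‖ = √66.2500 = 8.1394
L_2: Δ = A_2−P = (-5.5000, 2.0000) → ‖Δ‖ = √34.2500 = 5.8523
L_3: Δ = A_3−P = (2.5000, -6.0000) → ‖Δ‖ = √42.2500 = 6.5000
L_4: Δ = A_4−P = (-1.5000, 2.0000) → ‖Δ‖ = √6.2500 = 2.5000

(8.1394, 5.8523, 6.5000, 2.5000)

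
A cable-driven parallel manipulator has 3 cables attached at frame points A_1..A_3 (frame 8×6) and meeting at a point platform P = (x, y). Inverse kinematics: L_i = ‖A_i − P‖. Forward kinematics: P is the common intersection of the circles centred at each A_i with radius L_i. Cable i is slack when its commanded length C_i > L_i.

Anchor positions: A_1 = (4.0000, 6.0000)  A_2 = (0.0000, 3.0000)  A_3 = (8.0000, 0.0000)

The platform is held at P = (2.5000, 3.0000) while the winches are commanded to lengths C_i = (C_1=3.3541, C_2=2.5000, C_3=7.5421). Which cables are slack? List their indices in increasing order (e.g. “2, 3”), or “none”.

3

cable 1: √((1.5000)²+(3.0000)²)=3.3541, C_1=3.3541: taut
cable 2: √((-2.5000)²+(0.0000)²)=2.5000, C_2=2.5000: taut
cable 3: √((5.5000)²+(-3.0000)²)=6.2650, C_3=7.5421: slack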